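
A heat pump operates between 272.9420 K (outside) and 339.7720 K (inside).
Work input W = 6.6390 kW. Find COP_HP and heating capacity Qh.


COP = 339.7720 / 66.8300 = 5.0841
Qh = 5.0841 * 6.6390 = 33.7535 kW

COP = 5.0841, Qh = 33.7535 kW


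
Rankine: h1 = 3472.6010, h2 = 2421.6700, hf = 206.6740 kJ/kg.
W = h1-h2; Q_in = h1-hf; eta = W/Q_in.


W = 1050.9310 kJ/kg
Q_in = 3265.9270 kJ/kg
eta = 0.3218 = 32.1786%

eta = 32.1786%


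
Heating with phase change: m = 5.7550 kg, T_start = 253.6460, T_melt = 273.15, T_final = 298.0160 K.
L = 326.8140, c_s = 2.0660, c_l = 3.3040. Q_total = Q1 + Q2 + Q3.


Q1 (sensible, solid) = 5.7550 * 2.0660 * 19.5040 = 231.8992 kJ
Q2 (latent) = 5.7550 * 326.8140 = 1880.8146 kJ
Q3 (sensible, liquid) = 5.7550 * 3.3040 * 24.8660 = 472.8151 kJ
Q_total = 2585.5289 kJ

2585.5289 kJ


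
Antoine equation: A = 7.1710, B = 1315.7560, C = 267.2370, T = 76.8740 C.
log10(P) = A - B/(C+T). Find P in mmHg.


C+T = 344.1110
B/(C+T) = 3.8236
log10(P) = 7.1710 - 3.8236 = 3.3474
P = 10^3.3474 = 2225.1623 mmHg

2225.1623 mmHg


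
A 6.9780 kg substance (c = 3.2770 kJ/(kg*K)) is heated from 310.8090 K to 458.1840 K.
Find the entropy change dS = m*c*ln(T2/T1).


T2/T1 = 1.4742
ln(T2/T1) = 0.3881
dS = 6.9780 * 3.2770 * 0.3881 = 8.8745 kJ/K

8.8745 kJ/K


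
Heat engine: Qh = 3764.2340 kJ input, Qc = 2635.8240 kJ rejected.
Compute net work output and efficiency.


W = 3764.2340 - 2635.8240 = 1128.4100 kJ
eta = 1128.4100 / 3764.2340 = 0.2998 = 29.9771%

W = 1128.4100 kJ, eta = 29.9771%


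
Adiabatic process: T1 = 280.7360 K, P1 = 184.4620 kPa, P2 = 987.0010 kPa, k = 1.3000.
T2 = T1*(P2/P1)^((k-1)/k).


(k-1)/k = 0.2308
(P2/P1)^exp = 1.4726
T2 = 280.7360 * 1.4726 = 413.4213 K

413.4213 K


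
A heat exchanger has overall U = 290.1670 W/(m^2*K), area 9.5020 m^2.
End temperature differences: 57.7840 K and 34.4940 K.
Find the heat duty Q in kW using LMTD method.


LMTD = 45.1421 K
Q = 290.1670 * 9.5020 * 45.1421 = 124464.2647 W = 124.4643 kW

124.4643 kW


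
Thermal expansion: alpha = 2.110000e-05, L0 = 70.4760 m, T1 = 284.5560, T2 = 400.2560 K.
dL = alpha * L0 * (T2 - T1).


dT = 115.7000 K
dL = 2.110000e-05 * 70.4760 * 115.7000 = 0.172051 m
L_final = 70.648051 m

dL = 0.172051 m


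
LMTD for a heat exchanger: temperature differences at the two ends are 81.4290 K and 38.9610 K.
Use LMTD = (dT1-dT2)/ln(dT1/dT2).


dT1/dT2 = 2.0900
ln(dT1/dT2) = 0.7372
LMTD = 42.4680 / 0.7372 = 57.6095 K

57.6095 K


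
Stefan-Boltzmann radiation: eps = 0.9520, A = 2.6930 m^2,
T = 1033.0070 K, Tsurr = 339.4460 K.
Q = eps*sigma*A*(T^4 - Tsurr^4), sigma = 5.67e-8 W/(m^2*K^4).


T^4 = 1.1387e+12
Tsurr^4 = 1.3276e+10
Q = 0.9520 * 5.67e-8 * 2.6930 * 1.1254e+12 = 163597.2997 W

163597.2997 W


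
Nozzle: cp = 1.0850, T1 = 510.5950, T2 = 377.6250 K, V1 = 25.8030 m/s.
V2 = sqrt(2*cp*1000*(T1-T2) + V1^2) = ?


dT = 132.9700 K
2*cp*1000*dT = 288544.9000
V1^2 = 665.7948
V2 = sqrt(289210.6948) = 537.7831 m/s

537.7831 m/s


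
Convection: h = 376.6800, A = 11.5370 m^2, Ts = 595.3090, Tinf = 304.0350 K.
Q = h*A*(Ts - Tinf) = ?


dT = 291.2740 K
Q = 376.6800 * 11.5370 * 291.2740 = 1265806.0710 W

1265806.0710 W


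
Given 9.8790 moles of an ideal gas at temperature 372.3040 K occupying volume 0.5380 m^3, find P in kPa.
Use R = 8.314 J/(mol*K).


P = nRT/V = 9.8790 * 8.314 * 372.3040 / 0.5380
= 30578.8190 / 0.5380 = 56837.9535 Pa = 56.8380 kPa

56.8380 kPa


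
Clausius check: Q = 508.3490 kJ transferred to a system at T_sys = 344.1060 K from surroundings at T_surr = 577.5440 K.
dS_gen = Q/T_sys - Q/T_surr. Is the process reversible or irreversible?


dS_sys = 508.3490/344.1060 = 1.4773 kJ/K
dS_surr = -508.3490/577.5440 = -0.8802 kJ/K
dS_gen = 1.4773 - 0.8802 = 0.5971 kJ/K (irreversible)

dS_gen = 0.5971 kJ/K, irreversible


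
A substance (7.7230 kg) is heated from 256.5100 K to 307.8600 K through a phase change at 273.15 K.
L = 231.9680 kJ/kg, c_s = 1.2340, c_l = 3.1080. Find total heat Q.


Q1 (sensible, solid) = 7.7230 * 1.2340 * 16.6400 = 158.5822 kJ
Q2 (latent) = 7.7230 * 231.9680 = 1791.4889 kJ
Q3 (sensible, liquid) = 7.7230 * 3.1080 * 34.7100 = 833.1470 kJ
Q_total = 2783.2181 kJ

2783.2181 kJ


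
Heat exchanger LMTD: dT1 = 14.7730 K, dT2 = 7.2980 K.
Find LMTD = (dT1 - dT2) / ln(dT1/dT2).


dT1/dT2 = 2.0243
ln(dT1/dT2) = 0.7052
LMTD = 7.4750 / 0.7052 = 10.5998 K

10.5998 K


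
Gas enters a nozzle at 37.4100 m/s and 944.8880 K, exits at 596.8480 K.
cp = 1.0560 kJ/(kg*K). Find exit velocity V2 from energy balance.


dT = 348.0400 K
2*cp*1000*dT = 735060.4800
V1^2 = 1399.5081
V2 = sqrt(736459.9881) = 858.1725 m/s

858.1725 m/s


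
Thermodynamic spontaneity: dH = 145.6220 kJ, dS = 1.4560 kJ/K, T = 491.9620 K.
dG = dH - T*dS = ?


T*dS = 491.9620 * 1.4560 = 716.2967 kJ
dG = 145.6220 - 716.2967 = -570.6747 kJ (spontaneous)

dG = -570.6747 kJ, spontaneous


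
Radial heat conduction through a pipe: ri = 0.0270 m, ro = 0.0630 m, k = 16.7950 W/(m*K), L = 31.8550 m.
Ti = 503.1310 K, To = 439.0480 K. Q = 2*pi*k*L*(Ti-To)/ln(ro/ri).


dT = 64.0830 K
ln(ro/ri) = 0.8473
Q = 2*pi*16.7950*31.8550*64.0830 / 0.8473 = 254240.1938 W

254240.1938 W


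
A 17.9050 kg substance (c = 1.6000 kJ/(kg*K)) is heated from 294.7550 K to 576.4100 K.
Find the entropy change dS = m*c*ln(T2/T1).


T2/T1 = 1.9556
ln(T2/T1) = 0.6707
dS = 17.9050 * 1.6000 * 0.6707 = 19.2135 kJ/K

19.2135 kJ/K


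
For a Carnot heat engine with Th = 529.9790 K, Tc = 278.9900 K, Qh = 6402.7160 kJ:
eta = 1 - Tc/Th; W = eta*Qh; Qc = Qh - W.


eta = 1 - 278.9900/529.9790 = 0.4736
W = 0.4736 * 6402.7160 = 3032.2169 kJ
Qc = 6402.7160 - 3032.2169 = 3370.4991 kJ

eta = 47.3583%, W = 3032.2169 kJ, Qc = 3370.4991 kJ


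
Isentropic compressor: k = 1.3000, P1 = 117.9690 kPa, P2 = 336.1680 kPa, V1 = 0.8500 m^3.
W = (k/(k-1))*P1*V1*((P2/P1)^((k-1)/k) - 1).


(k-1)/k = 0.2308
(P2/P1)^exp = 1.2734
W = 4.3333 * 117.9690 * 0.8500 * (1.2734 - 1) = 118.7801 kJ

118.7801 kJ


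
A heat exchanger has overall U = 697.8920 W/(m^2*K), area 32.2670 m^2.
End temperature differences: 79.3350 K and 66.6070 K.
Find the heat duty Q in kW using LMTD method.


LMTD = 72.7856 K
Q = 697.8920 * 32.2670 * 72.7856 = 1639050.6368 W = 1639.0506 kW

1639.0506 kW


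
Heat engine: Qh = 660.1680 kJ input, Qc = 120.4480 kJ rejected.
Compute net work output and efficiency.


W = 660.1680 - 120.4480 = 539.7200 kJ
eta = 539.7200 / 660.1680 = 0.8175 = 81.7549%

W = 539.7200 kJ, eta = 81.7549%


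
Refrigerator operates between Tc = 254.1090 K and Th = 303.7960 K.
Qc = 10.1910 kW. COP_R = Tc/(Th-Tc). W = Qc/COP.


COP = 254.1090 / 49.6870 = 5.1142
W = 10.1910 / 5.1142 = 1.9927 kW

COP = 5.1142, W = 1.9927 kW


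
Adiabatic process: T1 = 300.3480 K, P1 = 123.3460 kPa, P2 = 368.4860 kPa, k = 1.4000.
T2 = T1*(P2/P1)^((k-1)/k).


(k-1)/k = 0.2857
(P2/P1)^exp = 1.3671
T2 = 300.3480 * 1.3671 = 410.6044 K

410.6044 K


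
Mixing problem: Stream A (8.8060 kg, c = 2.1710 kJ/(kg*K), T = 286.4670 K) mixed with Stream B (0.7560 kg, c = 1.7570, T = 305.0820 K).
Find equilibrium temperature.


num = 5881.8642
den = 20.4461
Tf = 287.6763 K

287.6763 K


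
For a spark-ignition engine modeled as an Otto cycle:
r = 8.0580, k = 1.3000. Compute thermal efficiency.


r^(k-1) = 1.8701
eta = 1 - 1/1.8701 = 0.4653 = 46.5273%

46.5273%


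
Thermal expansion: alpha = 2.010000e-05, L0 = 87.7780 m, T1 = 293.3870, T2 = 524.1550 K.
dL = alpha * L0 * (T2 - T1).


dT = 230.7680 K
dL = 2.010000e-05 * 87.7780 * 230.7680 = 0.407153 m
L_final = 88.185153 m

dL = 0.407153 m


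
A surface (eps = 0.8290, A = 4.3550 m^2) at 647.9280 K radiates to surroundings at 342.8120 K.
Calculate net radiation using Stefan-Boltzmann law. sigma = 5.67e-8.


T^4 = 1.7624e+11
Tsurr^4 = 1.3811e+10
Q = 0.8290 * 5.67e-8 * 4.3550 * 1.6243e+11 = 33250.0369 W

33250.0369 W


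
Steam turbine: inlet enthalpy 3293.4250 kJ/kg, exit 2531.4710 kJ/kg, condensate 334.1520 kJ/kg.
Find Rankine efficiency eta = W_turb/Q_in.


W = 761.9540 kJ/kg
Q_in = 2959.2730 kJ/kg
eta = 0.2575 = 25.7480%

eta = 25.7480%


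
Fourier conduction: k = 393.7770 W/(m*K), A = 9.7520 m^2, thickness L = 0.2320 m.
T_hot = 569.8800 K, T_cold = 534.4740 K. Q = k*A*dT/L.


dT = 35.4060 K
Q = 393.7770 * 9.7520 * 35.4060 / 0.2320 = 586047.6364 W

586047.6364 W


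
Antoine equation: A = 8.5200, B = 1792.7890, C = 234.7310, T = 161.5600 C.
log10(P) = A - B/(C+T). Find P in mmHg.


C+T = 396.2910
B/(C+T) = 4.5239
log10(P) = 8.5200 - 4.5239 = 3.9961
P = 10^3.9961 = 9910.1322 mmHg

9910.1322 mmHg


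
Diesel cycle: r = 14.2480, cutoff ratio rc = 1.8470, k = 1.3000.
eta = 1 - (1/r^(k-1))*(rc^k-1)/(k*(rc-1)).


r^(k-1) = 2.2188
rc^k = 2.2203
eta = 0.5005 = 50.0535%

50.0535%


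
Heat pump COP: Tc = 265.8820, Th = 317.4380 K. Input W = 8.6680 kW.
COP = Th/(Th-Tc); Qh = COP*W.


COP = 317.4380 / 51.5560 = 6.1571
Qh = 6.1571 * 8.6680 = 53.3702 kW

COP = 6.1571, Qh = 53.3702 kW


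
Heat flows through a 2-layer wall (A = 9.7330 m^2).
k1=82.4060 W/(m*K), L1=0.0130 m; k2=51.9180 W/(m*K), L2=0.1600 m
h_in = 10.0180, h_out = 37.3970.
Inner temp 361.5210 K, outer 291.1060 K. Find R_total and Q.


R_conv_in = 1/(10.0180*9.7330) = 0.0103
R_1 = 0.0130/(82.4060*9.7330) = 1.6208e-05
R_2 = 0.1600/(51.9180*9.7330) = 0.0003
R_conv_out = 1/(37.3970*9.7330) = 0.0027
R_total = 0.0133 K/W
Q = 70.4150 / 0.0133 = 5280.0411 W

R_total = 0.0133 K/W, Q = 5280.0411 W


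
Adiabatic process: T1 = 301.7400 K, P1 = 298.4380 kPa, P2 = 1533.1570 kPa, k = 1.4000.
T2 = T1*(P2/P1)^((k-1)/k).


(k-1)/k = 0.2857
(P2/P1)^exp = 1.5961
T2 = 301.7400 * 1.5961 = 481.6142 K

481.6142 K


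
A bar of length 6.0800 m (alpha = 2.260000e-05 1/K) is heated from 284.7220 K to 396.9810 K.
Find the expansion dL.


dT = 112.2590 K
dL = 2.260000e-05 * 6.0800 * 112.2590 = 0.015425 m
L_final = 6.095425 m

dL = 0.015425 m


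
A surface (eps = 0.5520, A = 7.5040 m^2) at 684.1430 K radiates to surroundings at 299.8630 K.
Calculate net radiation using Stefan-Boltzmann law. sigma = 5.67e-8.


T^4 = 2.1907e+11
Tsurr^4 = 8.0852e+09
Q = 0.5520 * 5.67e-8 * 7.5040 * 2.1099e+11 = 49553.1106 W

49553.1106 W


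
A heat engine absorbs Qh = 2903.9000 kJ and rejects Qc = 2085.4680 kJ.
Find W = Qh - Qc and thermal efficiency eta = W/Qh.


W = 2903.9000 - 2085.4680 = 818.4320 kJ
eta = 818.4320 / 2903.9000 = 0.2818 = 28.1839%

W = 818.4320 kJ, eta = 28.1839%


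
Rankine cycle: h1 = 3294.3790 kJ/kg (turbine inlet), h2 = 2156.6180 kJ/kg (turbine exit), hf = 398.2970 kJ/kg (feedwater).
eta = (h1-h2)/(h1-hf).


W = 1137.7610 kJ/kg
Q_in = 2896.0820 kJ/kg
eta = 0.3929 = 39.2862%

eta = 39.2862%


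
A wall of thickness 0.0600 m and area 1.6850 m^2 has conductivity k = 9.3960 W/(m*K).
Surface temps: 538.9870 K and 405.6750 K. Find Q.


dT = 133.3120 K
Q = 9.3960 * 1.6850 * 133.3120 / 0.0600 = 35177.1708 W

35177.1708 W


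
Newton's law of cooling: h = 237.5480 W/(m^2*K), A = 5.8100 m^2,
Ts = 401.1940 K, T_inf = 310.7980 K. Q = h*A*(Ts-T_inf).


dT = 90.3960 K
Q = 237.5480 * 5.8100 * 90.3960 = 124760.3901 W

124760.3901 W


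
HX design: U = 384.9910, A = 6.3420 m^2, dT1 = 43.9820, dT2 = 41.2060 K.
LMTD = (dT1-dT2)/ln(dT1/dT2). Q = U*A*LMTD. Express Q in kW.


LMTD = 42.5789 K
Q = 384.9910 * 6.3420 * 42.5789 = 103961.2387 W = 103.9612 kW

103.9612 kW


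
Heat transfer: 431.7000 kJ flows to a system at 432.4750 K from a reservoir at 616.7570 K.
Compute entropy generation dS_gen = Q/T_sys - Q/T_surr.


dS_sys = 431.7000/432.4750 = 0.9982 kJ/K
dS_surr = -431.7000/616.7570 = -0.7000 kJ/K
dS_gen = 0.9982 - 0.7000 = 0.2983 kJ/K (irreversible)

dS_gen = 0.2983 kJ/K, irreversible


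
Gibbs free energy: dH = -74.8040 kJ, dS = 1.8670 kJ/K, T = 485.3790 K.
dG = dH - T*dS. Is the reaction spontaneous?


T*dS = 485.3790 * 1.8670 = 906.2026 kJ
dG = -74.8040 - 906.2026 = -981.0066 kJ (spontaneous)

dG = -981.0066 kJ, spontaneous


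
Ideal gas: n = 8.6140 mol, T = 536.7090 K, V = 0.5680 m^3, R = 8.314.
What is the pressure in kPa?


P = nRT/V = 8.6140 * 8.314 * 536.7090 / 0.5680
= 38437.3790 / 0.5680 = 67671.4418 Pa = 67.6714 kPa

67.6714 kPa


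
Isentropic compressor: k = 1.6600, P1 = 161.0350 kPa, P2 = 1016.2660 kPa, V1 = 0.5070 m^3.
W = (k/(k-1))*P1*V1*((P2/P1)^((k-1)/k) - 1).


(k-1)/k = 0.3976
(P2/P1)^exp = 2.0802
W = 2.5152 * 161.0350 * 0.5070 * (2.0802 - 1) = 221.8197 kJ

221.8197 kJ


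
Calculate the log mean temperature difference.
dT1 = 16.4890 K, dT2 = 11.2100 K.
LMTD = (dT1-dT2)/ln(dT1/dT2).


dT1/dT2 = 1.4709
ln(dT1/dT2) = 0.3859
LMTD = 5.2790 / 0.3859 = 13.6802 K

13.6802 K


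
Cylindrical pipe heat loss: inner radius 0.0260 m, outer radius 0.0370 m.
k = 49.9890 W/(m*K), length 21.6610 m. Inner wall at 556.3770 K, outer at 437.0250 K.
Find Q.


dT = 119.3520 K
ln(ro/ri) = 0.3528
Q = 2*pi*49.9890*21.6610*119.3520 / 0.3528 = 2301482.2671 W

2301482.2671 W


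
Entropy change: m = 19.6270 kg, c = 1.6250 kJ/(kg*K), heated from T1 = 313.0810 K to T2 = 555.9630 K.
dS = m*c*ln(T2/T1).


T2/T1 = 1.7758
ln(T2/T1) = 0.5742
dS = 19.6270 * 1.6250 * 0.5742 = 18.3147 kJ/K

18.3147 kJ/K


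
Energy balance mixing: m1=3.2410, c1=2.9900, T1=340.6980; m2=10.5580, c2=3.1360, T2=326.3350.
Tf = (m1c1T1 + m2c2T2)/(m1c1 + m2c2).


num = 14106.4799
den = 42.8005
Tf = 329.5870 K

329.5870 K


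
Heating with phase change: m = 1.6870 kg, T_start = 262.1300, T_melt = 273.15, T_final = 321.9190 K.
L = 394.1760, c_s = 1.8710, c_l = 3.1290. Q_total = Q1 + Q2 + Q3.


Q1 (sensible, solid) = 1.6870 * 1.8710 * 11.0200 = 34.7833 kJ
Q2 (latent) = 1.6870 * 394.1760 = 664.9749 kJ
Q3 (sensible, liquid) = 1.6870 * 3.1290 * 48.7690 = 257.4332 kJ
Q_total = 957.1914 kJ

957.1914 kJ


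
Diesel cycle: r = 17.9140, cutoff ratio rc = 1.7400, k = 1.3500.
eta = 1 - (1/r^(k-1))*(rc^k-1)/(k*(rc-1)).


r^(k-1) = 2.7455
rc^k = 2.1122
eta = 0.5945 = 59.4480%

59.4480%


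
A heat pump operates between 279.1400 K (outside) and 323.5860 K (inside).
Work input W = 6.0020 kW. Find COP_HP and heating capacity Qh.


COP = 323.5860 / 44.4460 = 7.2804
Qh = 7.2804 * 6.0020 = 43.6971 kW

COP = 7.2804, Qh = 43.6971 kW


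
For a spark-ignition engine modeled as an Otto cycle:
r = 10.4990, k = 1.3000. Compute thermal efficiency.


r^(k-1) = 2.0246
eta = 1 - 1/2.0246 = 0.5061 = 50.6081%

50.6081%


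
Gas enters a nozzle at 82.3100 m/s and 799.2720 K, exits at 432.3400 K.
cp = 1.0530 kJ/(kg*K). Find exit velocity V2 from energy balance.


dT = 366.9320 K
2*cp*1000*dT = 772758.7920
V1^2 = 6774.9361
V2 = sqrt(779533.7281) = 882.9121 m/s

882.9121 m/s


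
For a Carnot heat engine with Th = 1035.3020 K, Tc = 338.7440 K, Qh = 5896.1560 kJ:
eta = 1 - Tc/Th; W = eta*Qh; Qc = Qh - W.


eta = 1 - 338.7440/1035.3020 = 0.6728
W = 0.6728 * 5896.1560 = 3966.9726 kJ
Qc = 5896.1560 - 3966.9726 = 1929.1834 kJ

eta = 67.2807%, W = 3966.9726 kJ, Qc = 1929.1834 kJ


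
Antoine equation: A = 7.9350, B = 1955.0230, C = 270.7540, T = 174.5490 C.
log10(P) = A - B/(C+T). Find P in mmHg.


C+T = 445.3030
B/(C+T) = 4.3903
log10(P) = 7.9350 - 4.3903 = 3.5447
P = 10^3.5447 = 3504.9292 mmHg

3504.9292 mmHg


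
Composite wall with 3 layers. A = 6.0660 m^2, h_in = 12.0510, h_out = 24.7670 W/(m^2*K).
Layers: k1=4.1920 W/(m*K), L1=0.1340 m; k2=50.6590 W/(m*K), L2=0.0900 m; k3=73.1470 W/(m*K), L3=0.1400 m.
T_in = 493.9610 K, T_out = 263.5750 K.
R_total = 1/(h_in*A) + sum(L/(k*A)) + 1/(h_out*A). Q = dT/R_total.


R_conv_in = 1/(12.0510*6.0660) = 0.0137
R_1 = 0.1340/(4.1920*6.0660) = 0.0053
R_2 = 0.0900/(50.6590*6.0660) = 0.0003
R_3 = 0.1400/(73.1470*6.0660) = 0.0003
R_conv_out = 1/(24.7670*6.0660) = 0.0067
R_total = 0.0262 K/W
Q = 230.3860 / 0.0262 = 8788.7158 W

R_total = 0.0262 K/W, Q = 8788.7158 W


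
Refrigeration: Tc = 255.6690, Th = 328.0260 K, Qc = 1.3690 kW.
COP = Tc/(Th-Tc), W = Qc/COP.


COP = 255.6690 / 72.3570 = 3.5334
W = 1.3690 / 3.5334 = 0.3874 kW

COP = 3.5334, W = 0.3874 kW


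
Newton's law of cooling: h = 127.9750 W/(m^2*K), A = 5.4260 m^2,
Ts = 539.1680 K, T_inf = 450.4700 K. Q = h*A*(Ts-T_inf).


dT = 88.6980 K
Q = 127.9750 * 5.4260 * 88.6980 = 61591.2127 W

61591.2127 W


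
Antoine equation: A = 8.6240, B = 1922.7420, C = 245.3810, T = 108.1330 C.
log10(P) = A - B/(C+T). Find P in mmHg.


C+T = 353.5140
B/(C+T) = 5.4389
log10(P) = 8.6240 - 5.4389 = 3.1851
P = 10^3.1851 = 1531.2934 mmHg

1531.2934 mmHg


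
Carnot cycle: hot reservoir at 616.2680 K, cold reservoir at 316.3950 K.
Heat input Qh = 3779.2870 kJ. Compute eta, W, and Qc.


eta = 1 - 316.3950/616.2680 = 0.4866
W = 0.4866 * 3779.2870 = 1838.9826 kJ
Qc = 3779.2870 - 1838.9826 = 1940.3044 kJ

eta = 48.6595%, W = 1838.9826 kJ, Qc = 1940.3044 kJ


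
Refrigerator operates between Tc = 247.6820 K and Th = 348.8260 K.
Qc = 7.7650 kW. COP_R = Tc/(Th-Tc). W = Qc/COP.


COP = 247.6820 / 101.1440 = 2.4488
W = 7.7650 / 2.4488 = 3.1709 kW

COP = 2.4488, W = 3.1709 kW


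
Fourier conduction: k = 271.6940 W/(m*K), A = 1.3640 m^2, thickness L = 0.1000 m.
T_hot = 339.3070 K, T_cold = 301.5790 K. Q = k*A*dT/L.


dT = 37.7280 K
Q = 271.6940 * 1.3640 * 37.7280 / 0.1000 = 139816.4276 W

139816.4276 W


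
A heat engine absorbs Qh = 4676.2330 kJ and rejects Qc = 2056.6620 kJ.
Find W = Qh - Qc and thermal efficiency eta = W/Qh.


W = 4676.2330 - 2056.6620 = 2619.5710 kJ
eta = 2619.5710 / 4676.2330 = 0.5602 = 56.0188%

W = 2619.5710 kJ, eta = 56.0188%


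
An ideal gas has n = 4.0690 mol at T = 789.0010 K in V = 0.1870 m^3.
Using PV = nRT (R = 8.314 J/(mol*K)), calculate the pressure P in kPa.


P = nRT/V = 4.0690 * 8.314 * 789.0010 / 0.1870
= 26691.6403 / 0.1870 = 142736.0444 Pa = 142.7360 kPa

142.7360 kPa


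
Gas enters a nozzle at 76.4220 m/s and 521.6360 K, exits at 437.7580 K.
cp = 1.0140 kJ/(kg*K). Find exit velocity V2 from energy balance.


dT = 83.8780 K
2*cp*1000*dT = 170104.5840
V1^2 = 5840.3221
V2 = sqrt(175944.9061) = 419.4579 m/s

419.4579 m/s


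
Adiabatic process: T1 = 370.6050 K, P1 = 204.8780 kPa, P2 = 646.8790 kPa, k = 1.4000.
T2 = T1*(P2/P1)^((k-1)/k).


(k-1)/k = 0.2857
(P2/P1)^exp = 1.3889
T2 = 370.6050 * 1.3889 = 514.7263 K

514.7263 K


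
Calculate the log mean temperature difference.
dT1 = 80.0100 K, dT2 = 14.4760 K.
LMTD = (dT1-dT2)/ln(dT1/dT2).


dT1/dT2 = 5.5271
ln(dT1/dT2) = 1.7097
LMTD = 65.5340 / 1.7097 = 38.3316 K

38.3316 K


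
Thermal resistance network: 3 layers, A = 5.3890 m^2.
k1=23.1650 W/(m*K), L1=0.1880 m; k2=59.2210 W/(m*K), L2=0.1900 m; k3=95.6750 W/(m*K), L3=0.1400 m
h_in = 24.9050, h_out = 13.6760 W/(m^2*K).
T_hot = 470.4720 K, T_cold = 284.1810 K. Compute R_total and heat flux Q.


R_conv_in = 1/(24.9050*5.3890) = 0.0075
R_1 = 0.1880/(23.1650*5.3890) = 0.0015
R_2 = 0.1900/(59.2210*5.3890) = 0.0006
R_3 = 0.1400/(95.6750*5.3890) = 0.0003
R_conv_out = 1/(13.6760*5.3890) = 0.0136
R_total = 0.0234 K/W
Q = 186.2910 / 0.0234 = 7963.8015 W

R_total = 0.0234 K/W, Q = 7963.8015 W


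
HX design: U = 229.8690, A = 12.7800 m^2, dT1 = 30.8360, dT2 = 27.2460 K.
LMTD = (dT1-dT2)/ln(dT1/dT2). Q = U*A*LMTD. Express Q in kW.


LMTD = 29.0040 K
Q = 229.8690 * 12.7800 * 29.0040 = 85205.7402 W = 85.2057 kW

85.2057 kW


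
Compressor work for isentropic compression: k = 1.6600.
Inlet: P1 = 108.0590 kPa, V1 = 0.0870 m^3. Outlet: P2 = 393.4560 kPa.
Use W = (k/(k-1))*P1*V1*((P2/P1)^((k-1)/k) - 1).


(k-1)/k = 0.3976
(P2/P1)^exp = 1.6716
W = 2.5152 * 108.0590 * 0.0870 * (1.6716 - 1) = 15.8810 kJ

15.8810 kJ


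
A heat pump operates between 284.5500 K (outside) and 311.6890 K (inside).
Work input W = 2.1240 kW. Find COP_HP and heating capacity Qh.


COP = 311.6890 / 27.1390 = 11.4849
Qh = 11.4849 * 2.1240 = 24.3940 kW

COP = 11.4849, Qh = 24.3940 kW


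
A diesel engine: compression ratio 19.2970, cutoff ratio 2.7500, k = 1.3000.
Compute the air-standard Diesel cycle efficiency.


r^(k-1) = 2.4302
rc^k = 3.7251
eta = 0.5071 = 50.7114%

50.7114%


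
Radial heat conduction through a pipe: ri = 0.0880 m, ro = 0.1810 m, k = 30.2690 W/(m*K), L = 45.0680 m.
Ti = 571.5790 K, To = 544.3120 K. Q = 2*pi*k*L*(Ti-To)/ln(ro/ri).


dT = 27.2670 K
ln(ro/ri) = 0.7212
Q = 2*pi*30.2690*45.0680*27.2670 / 0.7212 = 324079.6976 W

324079.6976 W


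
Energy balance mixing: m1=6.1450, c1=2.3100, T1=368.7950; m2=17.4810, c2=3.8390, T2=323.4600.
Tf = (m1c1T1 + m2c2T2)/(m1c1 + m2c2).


num = 26942.2845
den = 81.3045
Tf = 331.3750 K

331.3750 K


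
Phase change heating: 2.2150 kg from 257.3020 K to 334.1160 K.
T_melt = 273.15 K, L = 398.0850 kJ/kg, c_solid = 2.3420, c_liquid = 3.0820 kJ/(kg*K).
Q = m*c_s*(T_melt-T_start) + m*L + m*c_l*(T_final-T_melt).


Q1 (sensible, solid) = 2.2150 * 2.3420 * 15.8480 = 82.2120 kJ
Q2 (latent) = 2.2150 * 398.0850 = 881.7583 kJ
Q3 (sensible, liquid) = 2.2150 * 3.0820 * 60.9660 = 416.1923 kJ
Q_total = 1380.1626 kJ

1380.1626 kJ


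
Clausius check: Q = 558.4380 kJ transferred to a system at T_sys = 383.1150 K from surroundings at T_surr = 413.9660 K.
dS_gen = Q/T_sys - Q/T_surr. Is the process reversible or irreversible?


dS_sys = 558.4380/383.1150 = 1.4576 kJ/K
dS_surr = -558.4380/413.9660 = -1.3490 kJ/K
dS_gen = 1.4576 - 1.3490 = 0.1086 kJ/K (irreversible)

dS_gen = 0.1086 kJ/K, irreversible


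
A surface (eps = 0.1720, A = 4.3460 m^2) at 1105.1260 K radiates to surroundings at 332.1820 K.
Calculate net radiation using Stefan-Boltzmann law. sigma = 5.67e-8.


T^4 = 1.4916e+12
Tsurr^4 = 1.2176e+10
Q = 0.1720 * 5.67e-8 * 4.3460 * 1.4794e+12 = 62703.0489 W

62703.0489 W


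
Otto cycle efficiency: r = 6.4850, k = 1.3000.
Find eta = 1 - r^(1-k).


r^(k-1) = 1.7522
eta = 1 - 1/1.7522 = 0.4293 = 42.9275%

42.9275%


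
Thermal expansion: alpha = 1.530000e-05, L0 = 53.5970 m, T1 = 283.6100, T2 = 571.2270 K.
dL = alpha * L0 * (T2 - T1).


dT = 287.6170 K
dL = 1.530000e-05 * 53.5970 * 287.6170 = 0.235856 m
L_final = 53.832856 m

dL = 0.235856 m


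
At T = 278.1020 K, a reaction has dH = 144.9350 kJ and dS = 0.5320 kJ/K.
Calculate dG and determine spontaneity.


T*dS = 278.1020 * 0.5320 = 147.9503 kJ
dG = 144.9350 - 147.9503 = -3.0153 kJ (spontaneous)

dG = -3.0153 kJ, spontaneous


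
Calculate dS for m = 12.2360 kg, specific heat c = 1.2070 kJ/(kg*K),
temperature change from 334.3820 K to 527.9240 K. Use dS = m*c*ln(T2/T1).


T2/T1 = 1.5788
ln(T2/T1) = 0.4567
dS = 12.2360 * 1.2070 * 0.4567 = 6.7445 kJ/K

6.7445 kJ/K


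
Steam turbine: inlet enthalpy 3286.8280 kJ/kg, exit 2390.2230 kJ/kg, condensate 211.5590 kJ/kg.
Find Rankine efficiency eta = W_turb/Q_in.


W = 896.6050 kJ/kg
Q_in = 3075.2690 kJ/kg
eta = 0.2916 = 29.1553%

eta = 29.1553%


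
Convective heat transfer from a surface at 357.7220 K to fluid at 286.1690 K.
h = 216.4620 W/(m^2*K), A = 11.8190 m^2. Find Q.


dT = 71.5530 K
Q = 216.4620 * 11.8190 * 71.5530 = 183058.6463 W

183058.6463 W


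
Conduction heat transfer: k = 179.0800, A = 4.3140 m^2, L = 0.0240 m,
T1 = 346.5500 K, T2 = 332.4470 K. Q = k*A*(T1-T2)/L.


dT = 14.1030 K
Q = 179.0800 * 4.3140 * 14.1030 / 0.0240 = 453970.3519 W

453970.3519 W


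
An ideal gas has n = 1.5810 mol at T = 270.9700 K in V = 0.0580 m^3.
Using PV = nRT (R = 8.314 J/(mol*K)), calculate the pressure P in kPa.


P = nRT/V = 1.5810 * 8.314 * 270.9700 / 0.0580
= 3561.7473 / 0.0580 = 61409.4359 Pa = 61.4094 kPa

61.4094 kPa


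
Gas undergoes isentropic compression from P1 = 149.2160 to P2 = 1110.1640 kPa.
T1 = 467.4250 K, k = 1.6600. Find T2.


(k-1)/k = 0.3976
(P2/P1)^exp = 2.2209
T2 = 467.4250 * 2.2209 = 1038.1030 K

1038.1030 K


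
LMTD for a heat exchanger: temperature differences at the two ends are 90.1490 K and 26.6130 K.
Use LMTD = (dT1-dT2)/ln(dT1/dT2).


dT1/dT2 = 3.3874
ln(dT1/dT2) = 1.2201
LMTD = 63.5360 / 1.2201 = 52.0760 K

52.0760 K


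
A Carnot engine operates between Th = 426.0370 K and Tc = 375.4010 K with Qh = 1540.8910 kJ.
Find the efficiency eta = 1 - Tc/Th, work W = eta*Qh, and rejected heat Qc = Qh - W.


eta = 1 - 375.4010/426.0370 = 0.1189
W = 0.1189 * 1540.8910 = 183.1403 kJ
Qc = 1540.8910 - 183.1403 = 1357.7507 kJ

eta = 11.8854%, W = 183.1403 kJ, Qc = 1357.7507 kJ


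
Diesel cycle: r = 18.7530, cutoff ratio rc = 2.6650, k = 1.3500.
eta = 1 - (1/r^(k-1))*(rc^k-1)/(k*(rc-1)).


r^(k-1) = 2.7898
rc^k = 3.7557
eta = 0.5605 = 56.0550%

56.0550%


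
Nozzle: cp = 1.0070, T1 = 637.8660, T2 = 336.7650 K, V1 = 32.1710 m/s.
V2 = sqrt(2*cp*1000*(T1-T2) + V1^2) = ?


dT = 301.1010 K
2*cp*1000*dT = 606417.4140
V1^2 = 1034.9732
V2 = sqrt(607452.3872) = 779.3923 m/s

779.3923 m/s


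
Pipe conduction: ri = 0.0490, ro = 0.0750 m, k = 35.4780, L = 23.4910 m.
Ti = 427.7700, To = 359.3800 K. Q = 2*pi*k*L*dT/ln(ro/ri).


dT = 68.3900 K
ln(ro/ri) = 0.4257
Q = 2*pi*35.4780*23.4910*68.3900 / 0.4257 = 841322.0895 W

841322.0895 W


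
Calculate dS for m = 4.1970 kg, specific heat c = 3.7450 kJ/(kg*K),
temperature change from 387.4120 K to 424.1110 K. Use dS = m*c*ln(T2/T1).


T2/T1 = 1.0947
ln(T2/T1) = 0.0905
dS = 4.1970 * 3.7450 * 0.0905 = 1.4226 kJ/K

1.4226 kJ/K


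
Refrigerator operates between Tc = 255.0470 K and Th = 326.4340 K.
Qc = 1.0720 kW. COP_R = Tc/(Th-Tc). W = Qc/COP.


COP = 255.0470 / 71.3870 = 3.5727
W = 1.0720 / 3.5727 = 0.3001 kW

COP = 3.5727, W = 0.3001 kW


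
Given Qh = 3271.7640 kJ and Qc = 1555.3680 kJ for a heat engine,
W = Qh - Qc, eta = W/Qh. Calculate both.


W = 3271.7640 - 1555.3680 = 1716.3960 kJ
eta = 1716.3960 / 3271.7640 = 0.5246 = 52.4609%

W = 1716.3960 kJ, eta = 52.4609%


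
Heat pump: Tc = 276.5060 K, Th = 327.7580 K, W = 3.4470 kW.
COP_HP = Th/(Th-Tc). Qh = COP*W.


COP = 327.7580 / 51.2520 = 6.3950
Qh = 6.3950 * 3.4470 = 22.0437 kW

COP = 6.3950, Qh = 22.0437 kW


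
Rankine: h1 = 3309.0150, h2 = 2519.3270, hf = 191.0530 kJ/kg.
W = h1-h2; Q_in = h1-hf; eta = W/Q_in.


W = 789.6880 kJ/kg
Q_in = 3117.9620 kJ/kg
eta = 0.2533 = 25.3271%

eta = 25.3271%


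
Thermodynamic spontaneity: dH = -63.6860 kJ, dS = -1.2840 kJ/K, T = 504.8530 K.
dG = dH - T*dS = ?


T*dS = 504.8530 * -1.2840 = -648.2313 kJ
dG = -63.6860 + 648.2313 = 584.5453 kJ (non-spontaneous)

dG = 584.5453 kJ, non-spontaneous


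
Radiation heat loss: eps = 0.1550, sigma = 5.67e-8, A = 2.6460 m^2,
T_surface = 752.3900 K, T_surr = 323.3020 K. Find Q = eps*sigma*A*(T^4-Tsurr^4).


T^4 = 3.2046e+11
Tsurr^4 = 1.0925e+10
Q = 0.1550 * 5.67e-8 * 2.6460 * 3.0953e+11 = 7198.0043 W

7198.0043 W


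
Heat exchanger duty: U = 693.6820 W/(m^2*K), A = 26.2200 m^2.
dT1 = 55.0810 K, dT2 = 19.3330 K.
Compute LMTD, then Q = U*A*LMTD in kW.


LMTD = 34.1435 K
Q = 693.6820 * 26.2200 * 34.1435 = 621014.5404 W = 621.0145 kW

621.0145 kW


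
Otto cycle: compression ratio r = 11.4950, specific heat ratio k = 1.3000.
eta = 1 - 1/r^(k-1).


r^(k-1) = 2.0804
eta = 1 - 1/2.0804 = 0.5193 = 51.9330%

51.9330%


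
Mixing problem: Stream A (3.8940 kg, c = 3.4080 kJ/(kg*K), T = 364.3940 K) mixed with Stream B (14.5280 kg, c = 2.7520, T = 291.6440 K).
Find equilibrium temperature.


num = 16496.0175
den = 53.2518
Tf = 309.7738 K

309.7738 K


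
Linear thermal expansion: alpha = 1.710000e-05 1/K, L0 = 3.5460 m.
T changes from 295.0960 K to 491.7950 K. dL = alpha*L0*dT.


dT = 196.6990 K
dL = 1.710000e-05 * 3.5460 * 196.6990 = 0.011927 m
L_final = 3.557927 m

dL = 0.011927 m


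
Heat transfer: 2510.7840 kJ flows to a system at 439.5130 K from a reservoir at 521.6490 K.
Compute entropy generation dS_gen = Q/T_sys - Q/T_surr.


dS_sys = 2510.7840/439.5130 = 5.7127 kJ/K
dS_surr = -2510.7840/521.6490 = -4.8132 kJ/K
dS_gen = 5.7127 - 4.8132 = 0.8995 kJ/K (irreversible)

dS_gen = 0.8995 kJ/K, irreversible


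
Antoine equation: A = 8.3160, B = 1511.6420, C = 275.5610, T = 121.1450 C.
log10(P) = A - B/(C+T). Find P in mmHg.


C+T = 396.7060
B/(C+T) = 3.8105
log10(P) = 8.3160 - 3.8105 = 4.5055
P = 10^4.5055 = 32026.9559 mmHg

32026.9559 mmHg


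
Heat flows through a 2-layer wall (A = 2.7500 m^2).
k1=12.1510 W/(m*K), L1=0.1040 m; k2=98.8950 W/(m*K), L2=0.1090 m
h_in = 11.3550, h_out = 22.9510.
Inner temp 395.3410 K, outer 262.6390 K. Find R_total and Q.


R_conv_in = 1/(11.3550*2.7500) = 0.0320
R_1 = 0.1040/(12.1510*2.7500) = 0.0031
R_2 = 0.1090/(98.8950*2.7500) = 0.0004
R_conv_out = 1/(22.9510*2.7500) = 0.0158
R_total = 0.0514 K/W
Q = 132.7020 / 0.0514 = 2582.6799 W

R_total = 0.0514 K/W, Q = 2582.6799 W


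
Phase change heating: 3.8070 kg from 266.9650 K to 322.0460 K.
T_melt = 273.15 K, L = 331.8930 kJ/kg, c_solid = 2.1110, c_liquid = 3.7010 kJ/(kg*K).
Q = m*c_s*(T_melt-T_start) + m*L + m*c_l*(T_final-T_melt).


Q1 (sensible, solid) = 3.8070 * 2.1110 * 6.1850 = 49.7062 kJ
Q2 (latent) = 3.8070 * 331.8930 = 1263.5167 kJ
Q3 (sensible, liquid) = 3.8070 * 3.7010 * 48.8960 = 688.9303 kJ
Q_total = 2002.1532 kJ

2002.1532 kJ


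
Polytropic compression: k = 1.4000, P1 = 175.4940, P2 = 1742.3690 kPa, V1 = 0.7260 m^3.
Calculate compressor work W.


(k-1)/k = 0.2857
(P2/P1)^exp = 1.9267
W = 3.5000 * 175.4940 * 0.7260 * (1.9267 - 1) = 413.2597 kJ

413.2597 kJ


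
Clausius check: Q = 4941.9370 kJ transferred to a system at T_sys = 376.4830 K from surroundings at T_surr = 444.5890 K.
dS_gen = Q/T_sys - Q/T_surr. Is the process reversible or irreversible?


dS_sys = 4941.9370/376.4830 = 13.1266 kJ/K
dS_surr = -4941.9370/444.5890 = -11.1157 kJ/K
dS_gen = 13.1266 - 11.1157 = 2.0108 kJ/K (irreversible)

dS_gen = 2.0108 kJ/K, irreversible


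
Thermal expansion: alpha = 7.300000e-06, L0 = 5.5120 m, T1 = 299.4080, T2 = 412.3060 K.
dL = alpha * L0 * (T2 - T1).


dT = 112.8980 K
dL = 7.300000e-06 * 5.5120 * 112.8980 = 0.004543 m
L_final = 5.516543 m

dL = 0.004543 m


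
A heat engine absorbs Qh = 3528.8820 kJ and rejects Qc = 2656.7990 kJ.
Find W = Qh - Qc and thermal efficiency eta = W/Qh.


W = 3528.8820 - 2656.7990 = 872.0830 kJ
eta = 872.0830 / 3528.8820 = 0.2471 = 24.7127%

W = 872.0830 kJ, eta = 24.7127%


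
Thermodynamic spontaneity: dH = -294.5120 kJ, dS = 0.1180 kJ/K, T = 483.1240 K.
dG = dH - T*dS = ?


T*dS = 483.1240 * 0.1180 = 57.0086 kJ
dG = -294.5120 - 57.0086 = -351.5206 kJ (spontaneous)

dG = -351.5206 kJ, spontaneous


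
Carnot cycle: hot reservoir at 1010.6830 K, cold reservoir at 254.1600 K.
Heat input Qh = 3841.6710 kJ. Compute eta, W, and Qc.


eta = 1 - 254.1600/1010.6830 = 0.7485
W = 0.7485 * 3841.6710 = 2875.5925 kJ
Qc = 3841.6710 - 2875.5925 = 966.0785 kJ

eta = 74.8526%, W = 2875.5925 kJ, Qc = 966.0785 kJ


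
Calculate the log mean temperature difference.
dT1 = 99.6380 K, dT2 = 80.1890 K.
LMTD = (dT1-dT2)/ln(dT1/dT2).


dT1/dT2 = 1.2425
ln(dT1/dT2) = 0.2172
LMTD = 19.4490 / 0.2172 = 89.5618 K

89.5618 K


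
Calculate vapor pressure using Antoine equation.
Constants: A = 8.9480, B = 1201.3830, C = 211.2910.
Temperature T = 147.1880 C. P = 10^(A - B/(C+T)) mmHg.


C+T = 358.4790
B/(C+T) = 3.3513
log10(P) = 8.9480 - 3.3513 = 5.5967
P = 10^5.5967 = 395062.3222 mmHg

395062.3222 mmHg


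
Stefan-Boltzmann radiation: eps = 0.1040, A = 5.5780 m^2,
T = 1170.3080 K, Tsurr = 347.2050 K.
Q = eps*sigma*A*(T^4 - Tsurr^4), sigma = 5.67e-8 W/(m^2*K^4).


T^4 = 1.8759e+12
Tsurr^4 = 1.4533e+10
Q = 0.1040 * 5.67e-8 * 5.5780 * 1.8613e+12 = 61223.4711 W

61223.4711 W


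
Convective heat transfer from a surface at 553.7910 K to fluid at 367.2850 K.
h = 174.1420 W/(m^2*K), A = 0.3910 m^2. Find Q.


dT = 186.5060 K
Q = 174.1420 * 0.3910 * 186.5060 = 12699.1044 W

12699.1044 W


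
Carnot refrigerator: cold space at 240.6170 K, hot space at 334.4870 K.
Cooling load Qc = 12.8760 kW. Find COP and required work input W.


COP = 240.6170 / 93.8700 = 2.5633
W = 12.8760 / 2.5633 = 5.0232 kW

COP = 2.5633, W = 5.0232 kW


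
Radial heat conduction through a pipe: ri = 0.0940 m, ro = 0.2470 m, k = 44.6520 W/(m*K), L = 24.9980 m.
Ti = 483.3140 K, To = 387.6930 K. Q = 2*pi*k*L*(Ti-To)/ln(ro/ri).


dT = 95.6210 K
ln(ro/ri) = 0.9661
Q = 2*pi*44.6520*24.9980*95.6210 / 0.9661 = 694160.8957 W

694160.8957 W


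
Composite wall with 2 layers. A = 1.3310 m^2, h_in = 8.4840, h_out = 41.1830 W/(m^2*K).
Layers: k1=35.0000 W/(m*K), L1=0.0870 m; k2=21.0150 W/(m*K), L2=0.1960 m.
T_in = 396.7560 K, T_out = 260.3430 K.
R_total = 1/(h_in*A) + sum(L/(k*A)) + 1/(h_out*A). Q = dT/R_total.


R_conv_in = 1/(8.4840*1.3310) = 0.0886
R_1 = 0.0870/(35.0000*1.3310) = 0.0019
R_2 = 0.1960/(21.0150*1.3310) = 0.0070
R_conv_out = 1/(41.1830*1.3310) = 0.0182
R_total = 0.1157 K/W
Q = 136.4130 / 0.1157 = 1179.2800 W

R_total = 0.1157 K/W, Q = 1179.2800 W


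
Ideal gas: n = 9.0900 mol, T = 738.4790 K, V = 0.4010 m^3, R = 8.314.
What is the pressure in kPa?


P = nRT/V = 9.0900 * 8.314 * 738.4790 / 0.4010
= 55810.0040 / 0.4010 = 139177.0672 Pa = 139.1771 kPa

139.1771 kPa


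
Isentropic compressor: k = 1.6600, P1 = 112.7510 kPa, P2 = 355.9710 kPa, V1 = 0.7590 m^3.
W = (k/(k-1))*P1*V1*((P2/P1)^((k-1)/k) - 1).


(k-1)/k = 0.3976
(P2/P1)^exp = 1.5795
W = 2.5152 * 112.7510 * 0.7590 * (1.5795 - 1) = 124.7286 kJ

124.7286 kJ


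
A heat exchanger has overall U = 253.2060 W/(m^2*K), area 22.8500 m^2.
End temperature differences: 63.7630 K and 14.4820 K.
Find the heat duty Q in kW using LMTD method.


LMTD = 33.2471 K
Q = 253.2060 * 22.8500 * 33.2471 = 192359.3896 W = 192.3594 kW

192.3594 kW


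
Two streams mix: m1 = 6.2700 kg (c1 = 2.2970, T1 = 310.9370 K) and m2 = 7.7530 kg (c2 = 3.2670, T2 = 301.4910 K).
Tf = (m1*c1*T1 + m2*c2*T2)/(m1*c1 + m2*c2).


num = 12114.6547
den = 39.7312
Tf = 304.9151 K

304.9151 K


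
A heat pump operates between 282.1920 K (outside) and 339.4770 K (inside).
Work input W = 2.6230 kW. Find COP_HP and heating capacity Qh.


COP = 339.4770 / 57.2850 = 5.9261
Qh = 5.9261 * 2.6230 = 15.5442 kW

COP = 5.9261, Qh = 15.5442 kW


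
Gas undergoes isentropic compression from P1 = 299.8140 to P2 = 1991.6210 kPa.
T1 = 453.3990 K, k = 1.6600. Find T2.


(k-1)/k = 0.3976
(P2/P1)^exp = 2.1231
T2 = 453.3990 * 2.1231 = 962.5890 K

962.5890 K


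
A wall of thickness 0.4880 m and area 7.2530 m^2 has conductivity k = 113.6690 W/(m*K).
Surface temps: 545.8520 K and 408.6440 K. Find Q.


dT = 137.2080 K
Q = 113.6690 * 7.2530 * 137.2080 / 0.4880 = 231803.1475 W

231803.1475 W


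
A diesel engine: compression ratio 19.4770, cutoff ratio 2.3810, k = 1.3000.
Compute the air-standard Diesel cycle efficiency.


r^(k-1) = 2.4370
rc^k = 3.0888
eta = 0.5226 = 52.2581%

52.2581%


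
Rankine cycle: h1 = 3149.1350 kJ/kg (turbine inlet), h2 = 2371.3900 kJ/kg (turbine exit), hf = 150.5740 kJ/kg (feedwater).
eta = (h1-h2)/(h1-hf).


W = 777.7450 kJ/kg
Q_in = 2998.5610 kJ/kg
eta = 0.2594 = 25.9373%

eta = 25.9373%


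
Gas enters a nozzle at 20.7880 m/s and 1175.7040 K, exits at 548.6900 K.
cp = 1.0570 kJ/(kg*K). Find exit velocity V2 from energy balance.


dT = 627.0140 K
2*cp*1000*dT = 1325507.5960
V1^2 = 432.1409
V2 = sqrt(1325939.7369) = 1151.4946 m/s

1151.4946 m/s


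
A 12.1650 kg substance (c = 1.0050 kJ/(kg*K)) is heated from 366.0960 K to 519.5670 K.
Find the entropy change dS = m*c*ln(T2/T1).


T2/T1 = 1.4192
ln(T2/T1) = 0.3501
dS = 12.1650 * 1.0050 * 0.3501 = 4.2803 kJ/K

4.2803 kJ/K


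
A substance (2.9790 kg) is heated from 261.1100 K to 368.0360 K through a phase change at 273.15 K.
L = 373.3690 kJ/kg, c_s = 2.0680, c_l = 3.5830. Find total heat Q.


Q1 (sensible, solid) = 2.9790 * 2.0680 * 12.0400 = 74.1733 kJ
Q2 (latent) = 2.9790 * 373.3690 = 1112.2663 kJ
Q3 (sensible, liquid) = 2.9790 * 3.5830 * 94.8860 = 1012.7901 kJ
Q_total = 2199.2296 kJ

2199.2296 kJ


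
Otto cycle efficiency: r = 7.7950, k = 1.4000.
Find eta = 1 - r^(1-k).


r^(k-1) = 2.2737
eta = 1 - 1/2.2737 = 0.5602 = 56.0181%

56.0181%


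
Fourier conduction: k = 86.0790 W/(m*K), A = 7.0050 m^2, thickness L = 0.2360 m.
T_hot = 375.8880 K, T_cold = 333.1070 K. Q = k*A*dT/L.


dT = 42.7810 K
Q = 86.0790 * 7.0050 * 42.7810 / 0.2360 = 109306.0704 W

109306.0704 W


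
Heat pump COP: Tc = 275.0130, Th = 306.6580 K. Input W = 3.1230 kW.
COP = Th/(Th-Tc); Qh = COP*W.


COP = 306.6580 / 31.6450 = 9.6906
Qh = 9.6906 * 3.1230 = 30.2636 kW

COP = 9.6906, Qh = 30.2636 kW


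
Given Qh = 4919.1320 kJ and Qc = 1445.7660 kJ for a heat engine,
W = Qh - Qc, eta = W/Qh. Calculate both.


W = 4919.1320 - 1445.7660 = 3473.3660 kJ
eta = 3473.3660 / 4919.1320 = 0.7061 = 70.6093%

W = 3473.3660 kJ, eta = 70.6093%


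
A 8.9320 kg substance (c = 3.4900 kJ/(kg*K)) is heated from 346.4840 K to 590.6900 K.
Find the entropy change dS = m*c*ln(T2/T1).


T2/T1 = 1.7048
ln(T2/T1) = 0.5335
dS = 8.9320 * 3.4900 * 0.5335 = 16.6292 kJ/K

16.6292 kJ/K


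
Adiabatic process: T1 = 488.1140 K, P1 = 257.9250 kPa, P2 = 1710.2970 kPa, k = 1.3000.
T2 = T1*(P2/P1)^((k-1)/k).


(k-1)/k = 0.2308
(P2/P1)^exp = 1.5474
T2 = 488.1140 * 1.5474 = 755.2943 K

755.2943 K


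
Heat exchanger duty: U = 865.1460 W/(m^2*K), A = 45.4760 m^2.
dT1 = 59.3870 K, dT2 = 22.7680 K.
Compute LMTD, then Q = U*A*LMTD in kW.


LMTD = 38.1957 K
Q = 865.1460 * 45.4760 * 38.1957 = 1502749.7673 W = 1502.7498 kW

1502.7498 kW


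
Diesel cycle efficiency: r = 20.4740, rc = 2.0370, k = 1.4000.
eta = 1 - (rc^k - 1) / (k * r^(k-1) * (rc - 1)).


r^(k-1) = 3.3457
rc^k = 2.7076
eta = 0.6484 = 64.8437%

64.8437%


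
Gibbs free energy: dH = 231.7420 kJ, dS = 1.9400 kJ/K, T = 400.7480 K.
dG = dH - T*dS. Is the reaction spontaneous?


T*dS = 400.7480 * 1.9400 = 777.4511 kJ
dG = 231.7420 - 777.4511 = -545.7091 kJ (spontaneous)

dG = -545.7091 kJ, spontaneous


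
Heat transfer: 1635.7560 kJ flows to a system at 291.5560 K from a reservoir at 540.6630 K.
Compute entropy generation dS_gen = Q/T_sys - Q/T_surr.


dS_sys = 1635.7560/291.5560 = 5.6104 kJ/K
dS_surr = -1635.7560/540.6630 = -3.0255 kJ/K
dS_gen = 5.6104 - 3.0255 = 2.5850 kJ/K (irreversible)

dS_gen = 2.5850 kJ/K, irreversible


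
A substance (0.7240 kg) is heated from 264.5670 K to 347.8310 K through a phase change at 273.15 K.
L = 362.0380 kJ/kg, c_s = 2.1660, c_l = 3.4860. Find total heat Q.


Q1 (sensible, solid) = 0.7240 * 2.1660 * 8.5830 = 13.4597 kJ
Q2 (latent) = 0.7240 * 362.0380 = 262.1155 kJ
Q3 (sensible, liquid) = 0.7240 * 3.4860 * 74.6810 = 188.4847 kJ
Q_total = 464.0599 kJ

464.0599 kJ


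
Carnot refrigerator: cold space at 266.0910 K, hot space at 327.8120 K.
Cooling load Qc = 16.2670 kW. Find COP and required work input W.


COP = 266.0910 / 61.7210 = 4.3112
W = 16.2670 / 4.3112 = 3.7732 kW

COP = 4.3112, W = 3.7732 kW


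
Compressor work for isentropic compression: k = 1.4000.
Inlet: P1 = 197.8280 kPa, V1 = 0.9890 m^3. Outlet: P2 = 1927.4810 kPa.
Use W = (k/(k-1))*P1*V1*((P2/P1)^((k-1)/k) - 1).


(k-1)/k = 0.2857
(P2/P1)^exp = 1.9164
W = 3.5000 * 197.8280 * 0.9890 * (1.9164 - 1) = 627.5345 kJ

627.5345 kJ


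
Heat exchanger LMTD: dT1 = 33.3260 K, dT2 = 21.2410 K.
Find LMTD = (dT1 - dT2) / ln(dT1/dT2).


dT1/dT2 = 1.5689
ln(dT1/dT2) = 0.4504
LMTD = 12.0850 / 0.4504 = 26.8314 K

26.8314 K


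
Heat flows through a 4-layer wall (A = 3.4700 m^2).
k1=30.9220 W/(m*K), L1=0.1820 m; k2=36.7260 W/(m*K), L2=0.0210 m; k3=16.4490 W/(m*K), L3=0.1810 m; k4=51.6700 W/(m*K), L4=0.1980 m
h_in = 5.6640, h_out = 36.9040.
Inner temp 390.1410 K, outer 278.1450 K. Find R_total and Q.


R_conv_in = 1/(5.6640*3.4700) = 0.0509
R_1 = 0.1820/(30.9220*3.4700) = 0.0017
R_2 = 0.0210/(36.7260*3.4700) = 0.0002
R_3 = 0.1810/(16.4490*3.4700) = 0.0032
R_4 = 0.1980/(51.6700*3.4700) = 0.0011
R_conv_out = 1/(36.9040*3.4700) = 0.0078
R_total = 0.0648 K/W
Q = 111.9960 / 0.0648 = 1727.6549 W

R_total = 0.0648 K/W, Q = 1727.6549 W


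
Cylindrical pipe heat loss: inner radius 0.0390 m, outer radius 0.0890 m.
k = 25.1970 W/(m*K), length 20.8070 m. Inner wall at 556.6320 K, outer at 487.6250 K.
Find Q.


dT = 69.0070 K
ln(ro/ri) = 0.8251
Q = 2*pi*25.1970*20.8070*69.0070 / 0.8251 = 275510.4247 W

275510.4247 W
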